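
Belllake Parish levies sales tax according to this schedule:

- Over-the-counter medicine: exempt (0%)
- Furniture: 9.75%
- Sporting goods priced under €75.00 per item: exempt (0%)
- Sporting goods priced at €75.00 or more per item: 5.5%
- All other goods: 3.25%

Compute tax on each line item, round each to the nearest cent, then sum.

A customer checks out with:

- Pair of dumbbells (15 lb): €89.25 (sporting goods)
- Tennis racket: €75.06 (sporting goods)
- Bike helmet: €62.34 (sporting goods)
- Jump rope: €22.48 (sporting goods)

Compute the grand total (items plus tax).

Pair of dumbbells (15 lb) €89.25: sporting goods, €75.00 or more → 5.5% → €4.91
Tennis racket €75.06: sporting goods, €75.00 or more → 5.5% → €4.13
Bike helmet €62.34: sporting goods, under €75.00 → 0% → €0.00
Jump rope €22.48: sporting goods, under €75.00 → 0% → €0.00
Subtotal = €249.13; tax = €9.04; total due = €258.17

€258.17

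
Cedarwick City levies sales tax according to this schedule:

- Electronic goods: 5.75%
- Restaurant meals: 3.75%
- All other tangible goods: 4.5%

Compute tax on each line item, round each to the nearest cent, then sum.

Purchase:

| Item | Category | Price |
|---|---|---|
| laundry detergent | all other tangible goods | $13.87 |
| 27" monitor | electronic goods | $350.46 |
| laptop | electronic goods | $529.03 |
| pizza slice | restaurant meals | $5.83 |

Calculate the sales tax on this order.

Laundry detergent $13.87: all other tangible goods → 4.5% → $0.62
27" monitor $350.46: electronic goods → 5.75% → $20.15
Laptop $529.03: electronic goods → 5.75% → $30.42
Pizza slice $5.83: restaurant meals → 3.75% → $0.22
Total tax = $0.62 + $20.15 + $30.42 + $0.22 = $51.41

$51.41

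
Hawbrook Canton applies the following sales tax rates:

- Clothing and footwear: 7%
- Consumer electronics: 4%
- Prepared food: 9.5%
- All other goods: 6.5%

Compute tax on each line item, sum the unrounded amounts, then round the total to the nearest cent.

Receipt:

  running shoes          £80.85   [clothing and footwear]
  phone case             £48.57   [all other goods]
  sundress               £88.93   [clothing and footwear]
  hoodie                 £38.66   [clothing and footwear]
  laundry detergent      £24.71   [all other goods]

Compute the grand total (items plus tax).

£301.07

Running shoes £80.85: clothing and footwear → 7% → £5.6595
Phone case £48.57: all other goods → 6.5% → £3.15705
Sundress £88.93: clothing and footwear → 7% → £6.2251
Hoodie £38.66: clothing and footwear → 7% → £2.7062
Laundry detergent £24.71: all other goods → 6.5% → £1.60615
Subtotal = £281.72; unrounded tax = £19.354 → £19.35; total due = £301.07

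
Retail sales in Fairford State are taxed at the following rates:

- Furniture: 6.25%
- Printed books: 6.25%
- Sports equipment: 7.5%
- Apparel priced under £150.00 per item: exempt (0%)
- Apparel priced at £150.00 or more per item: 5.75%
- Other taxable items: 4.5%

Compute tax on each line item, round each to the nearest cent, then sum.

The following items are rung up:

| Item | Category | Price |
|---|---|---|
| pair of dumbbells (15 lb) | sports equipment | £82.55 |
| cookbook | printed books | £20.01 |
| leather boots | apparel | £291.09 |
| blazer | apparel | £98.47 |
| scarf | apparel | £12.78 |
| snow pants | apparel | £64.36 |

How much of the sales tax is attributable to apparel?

£16.74

Leather boots £291.09: apparel, £150.00 or more → 5.75% → £16.74
Blazer £98.47: apparel, under £150.00 → 0% → £0.00
Scarf £12.78: apparel, under £150.00 → 0% → £0.00
Snow pants £64.36: apparel, under £150.00 → 0% → £0.00
Tax on apparel = £16.74 + £0.00 + £0.00 + £0.00 = £16.74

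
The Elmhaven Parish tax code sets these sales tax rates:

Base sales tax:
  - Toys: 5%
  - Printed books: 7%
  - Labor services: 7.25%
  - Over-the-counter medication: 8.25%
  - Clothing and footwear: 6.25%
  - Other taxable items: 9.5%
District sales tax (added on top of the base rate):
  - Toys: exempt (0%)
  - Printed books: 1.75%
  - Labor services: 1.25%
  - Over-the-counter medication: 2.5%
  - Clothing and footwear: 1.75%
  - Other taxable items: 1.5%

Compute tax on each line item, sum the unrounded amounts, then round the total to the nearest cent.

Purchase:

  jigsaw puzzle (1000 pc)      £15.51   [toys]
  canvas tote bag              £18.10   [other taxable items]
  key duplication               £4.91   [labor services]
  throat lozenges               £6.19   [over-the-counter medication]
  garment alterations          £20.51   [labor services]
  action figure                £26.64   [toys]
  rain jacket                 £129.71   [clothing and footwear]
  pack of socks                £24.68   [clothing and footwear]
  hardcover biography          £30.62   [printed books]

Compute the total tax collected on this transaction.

£21.96

Jigsaw puzzle (1000 pc) £15.51: toys → 5% + 0% district = 5% → £0.7755
Canvas tote bag £18.10: other taxable items → 9.5% + 1.5% district = 11% → £1.991
Key duplication £4.91: labor services → 7.25% + 1.25% district = 8.5% → £0.41735
Throat lozenges £6.19: over-the-counter medication → 8.25% + 2.5% district = 10.75% → £0.665425
Garment alterations £20.51: labor services → 7.25% + 1.25% district = 8.5% → £1.74335
Action figure £26.64: toys → 5% + 0% district = 5% → £1.332
Rain jacket £129.71: clothing and footwear → 6.25% + 1.75% district = 8% → £10.3768
Pack of socks £24.68: clothing and footwear → 6.25% + 1.75% district = 8% → £1.9744
Hardcover biography £30.62: printed books → 7% + 1.75% district = 8.75% → £2.67925
Unrounded tax sum = £21.955075 → £21.96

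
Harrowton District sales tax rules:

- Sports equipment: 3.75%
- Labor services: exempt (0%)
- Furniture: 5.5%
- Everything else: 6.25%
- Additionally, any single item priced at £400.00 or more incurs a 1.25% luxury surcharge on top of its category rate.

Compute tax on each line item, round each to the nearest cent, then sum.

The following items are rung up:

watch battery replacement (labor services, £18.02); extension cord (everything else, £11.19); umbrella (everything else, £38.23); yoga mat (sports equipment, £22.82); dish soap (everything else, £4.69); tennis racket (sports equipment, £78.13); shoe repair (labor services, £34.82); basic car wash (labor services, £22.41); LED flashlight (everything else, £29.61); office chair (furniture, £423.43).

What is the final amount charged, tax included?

£720.95

Watch battery replacement £18.02: labor services → 0% → £0.00
Extension cord £11.19: everything else → 6.25% → £0.70
Umbrella £38.23: everything else → 6.25% → £2.39
Yoga mat £22.82: sports equipment → 3.75% → £0.86
Dish soap £4.69: everything else → 6.25% → £0.29
Tennis racket £78.13: sports equipment → 3.75% → £2.93
Shoe repair £34.82: labor services → 0% → £0.00
Basic car wash £22.41: labor services → 0% → £0.00
LED flashlight £29.61: everything else → 6.25% → £1.85
Office chair £423.43: furniture → 5.5% + 1.25% surcharge = 6.75% → £28.58
Subtotal = £683.35; tax = £37.60; total due = £720.95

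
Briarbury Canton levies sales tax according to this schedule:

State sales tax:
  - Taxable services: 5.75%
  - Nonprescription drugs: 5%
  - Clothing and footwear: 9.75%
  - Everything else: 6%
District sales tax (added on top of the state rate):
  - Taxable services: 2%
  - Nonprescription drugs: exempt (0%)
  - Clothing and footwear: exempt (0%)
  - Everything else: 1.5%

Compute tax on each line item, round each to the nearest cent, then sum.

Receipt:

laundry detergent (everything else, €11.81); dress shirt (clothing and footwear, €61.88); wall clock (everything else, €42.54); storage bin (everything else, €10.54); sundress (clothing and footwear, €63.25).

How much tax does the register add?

Laundry detergent €11.81: everything else → 6% + 1.5% district = 7.5% → €0.89
Dress shirt €61.88: clothing and footwear → 9.75% + 0% district = 9.75% → €6.03
Wall clock €42.54: everything else → 6% + 1.5% district = 7.5% → €3.19
Storage bin €10.54: everything else → 6% + 1.5% district = 7.5% → €0.79
Sundress €63.25: clothing and footwear → 9.75% + 0% district = 9.75% → €6.17
Total tax = €0.89 + €6.03 + €3.19 + €0.79 + €6.17 = €17.07

€17.07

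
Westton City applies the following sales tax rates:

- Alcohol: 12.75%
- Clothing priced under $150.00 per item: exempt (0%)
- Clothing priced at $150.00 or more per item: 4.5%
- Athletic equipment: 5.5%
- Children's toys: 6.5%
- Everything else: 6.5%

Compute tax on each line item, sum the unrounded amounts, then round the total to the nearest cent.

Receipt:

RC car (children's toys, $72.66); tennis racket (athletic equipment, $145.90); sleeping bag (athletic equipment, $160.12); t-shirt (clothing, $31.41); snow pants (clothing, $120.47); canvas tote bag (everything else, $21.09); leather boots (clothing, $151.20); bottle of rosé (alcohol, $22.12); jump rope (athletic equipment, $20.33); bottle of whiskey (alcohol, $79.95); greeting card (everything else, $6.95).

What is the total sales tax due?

RC car $72.66: children's toys → 6.5% → $4.7229
Tennis racket $145.90: athletic equipment → 5.5% → $8.0245
Sleeping bag $160.12: athletic equipment → 5.5% → $8.8066
T-shirt $31.41: clothing, under $150.00 → 0% → $0.00
Snow pants $120.47: clothing, under $150.00 → 0% → $0.00
Canvas tote bag $21.09: everything else → 6.5% → $1.37085
Leather boots $151.20: clothing, $150.00 or more → 4.5% → $6.804
Bottle of rosé $22.12: alcohol → 12.75% → $2.8203
Jump rope $20.33: athletic equipment → 5.5% → $1.11815
Bottle of whiskey $79.95: alcohol → 12.75% → $10.193625
Greeting card $6.95: everything else → 6.5% → $0.45175
Unrounded tax sum = $44.312675 → $44.31

$44.31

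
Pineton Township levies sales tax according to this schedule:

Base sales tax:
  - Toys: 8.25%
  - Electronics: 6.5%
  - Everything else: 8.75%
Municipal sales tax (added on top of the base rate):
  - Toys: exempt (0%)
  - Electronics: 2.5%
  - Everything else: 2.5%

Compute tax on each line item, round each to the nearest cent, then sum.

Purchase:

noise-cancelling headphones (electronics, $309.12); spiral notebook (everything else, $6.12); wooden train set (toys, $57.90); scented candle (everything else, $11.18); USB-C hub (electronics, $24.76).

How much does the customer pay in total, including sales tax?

Noise-cancelling headphones $309.12: electronics → 6.5% + 2.5% municipal = 9% → $27.82
Spiral notebook $6.12: everything else → 8.75% + 2.5% municipal = 11.25% → $0.69
Wooden train set $57.90: toys → 8.25% + 0% municipal = 8.25% → $4.78
Scented candle $11.18: everything else → 8.75% + 2.5% municipal = 11.25% → $1.26
USB-C hub $24.76: electronics → 6.5% + 2.5% municipal = 9% → $2.23
Subtotal = $409.08; tax = $36.78; total due = $445.86

$445.86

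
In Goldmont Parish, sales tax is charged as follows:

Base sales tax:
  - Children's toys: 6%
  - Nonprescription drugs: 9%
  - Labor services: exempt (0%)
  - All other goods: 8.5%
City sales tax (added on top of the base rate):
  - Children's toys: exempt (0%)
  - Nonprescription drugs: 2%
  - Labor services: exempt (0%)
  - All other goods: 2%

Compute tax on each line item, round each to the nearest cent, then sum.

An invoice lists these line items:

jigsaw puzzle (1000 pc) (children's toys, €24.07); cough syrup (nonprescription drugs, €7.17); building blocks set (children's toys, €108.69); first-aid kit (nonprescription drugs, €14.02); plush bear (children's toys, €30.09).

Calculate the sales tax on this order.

€12.10

Jigsaw puzzle (1000 pc) €24.07: children's toys → 6% + 0% city = 6% → €1.44
Cough syrup €7.17: nonprescription drugs → 9% + 2% city = 11% → €0.79
Building blocks set €108.69: children's toys → 6% + 0% city = 6% → €6.52
First-aid kit €14.02: nonprescription drugs → 9% + 2% city = 11% → €1.54
Plush bear €30.09: children's toys → 6% + 0% city = 6% → €1.81
Total tax = €1.44 + €0.79 + €6.52 + €1.54 + €1.81 = €12.10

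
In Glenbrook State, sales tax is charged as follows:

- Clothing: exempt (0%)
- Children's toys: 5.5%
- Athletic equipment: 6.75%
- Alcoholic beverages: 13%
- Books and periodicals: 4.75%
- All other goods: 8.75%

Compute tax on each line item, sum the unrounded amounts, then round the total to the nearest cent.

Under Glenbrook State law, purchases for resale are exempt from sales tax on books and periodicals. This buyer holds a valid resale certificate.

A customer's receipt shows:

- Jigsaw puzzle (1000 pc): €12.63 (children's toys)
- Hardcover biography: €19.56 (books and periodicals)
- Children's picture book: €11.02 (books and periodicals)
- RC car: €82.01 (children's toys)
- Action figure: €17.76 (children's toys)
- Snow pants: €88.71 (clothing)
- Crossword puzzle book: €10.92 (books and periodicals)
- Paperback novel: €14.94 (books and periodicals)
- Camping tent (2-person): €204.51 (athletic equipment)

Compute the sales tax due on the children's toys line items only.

Jigsaw puzzle (1000 pc) €12.63: children's toys → 5.5% → €0.69465
RC car €82.01: children's toys → 5.5% → €4.51055
Action figure €17.76: children's toys → 5.5% → €0.9768
Tax on children's toys: unrounded sum = €6.182 → €6.18

€6.18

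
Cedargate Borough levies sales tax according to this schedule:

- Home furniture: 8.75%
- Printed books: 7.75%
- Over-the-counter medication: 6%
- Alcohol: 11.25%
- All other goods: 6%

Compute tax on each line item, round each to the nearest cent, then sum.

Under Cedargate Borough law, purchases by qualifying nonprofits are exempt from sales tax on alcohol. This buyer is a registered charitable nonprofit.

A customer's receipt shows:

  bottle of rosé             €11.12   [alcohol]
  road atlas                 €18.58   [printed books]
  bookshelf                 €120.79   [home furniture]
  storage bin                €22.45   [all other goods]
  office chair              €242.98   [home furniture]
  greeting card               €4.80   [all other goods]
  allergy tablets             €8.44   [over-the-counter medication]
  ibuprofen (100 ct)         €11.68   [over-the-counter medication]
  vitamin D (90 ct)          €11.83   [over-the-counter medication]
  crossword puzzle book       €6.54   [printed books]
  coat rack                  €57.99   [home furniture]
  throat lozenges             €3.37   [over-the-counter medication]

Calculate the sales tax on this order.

€42.61

Bottle of rosé €11.12: alcohol, buyer-exempt → 0% → €0.00
Road atlas €18.58: printed books → 7.75% → €1.44
Bookshelf €120.79: home furniture → 8.75% → €10.57
Storage bin €22.45: all other goods → 6% → €1.35
Office chair €242.98: home furniture → 8.75% → €21.26
Greeting card €4.80: all other goods → 6% → €0.29
Allergy tablets €8.44: over-the-counter medication → 6% → €0.51
Ibuprofen (100 ct) €11.68: over-the-counter medication → 6% → €0.70
Vitamin D (90 ct) €11.83: over-the-counter medication → 6% → €0.71
Crossword puzzle book €6.54: printed books → 7.75% → €0.51
Coat rack €57.99: home furniture → 8.75% → €5.07
Throat lozenges €3.37: over-the-counter medication → 6% → €0.20
Total tax = €1.44 + €10.57 + €1.35 + €21.26 + €0.29 + €0.51 + €0.70 + €0.71 + €0.51 + €5.07 + €0.20 = €42.61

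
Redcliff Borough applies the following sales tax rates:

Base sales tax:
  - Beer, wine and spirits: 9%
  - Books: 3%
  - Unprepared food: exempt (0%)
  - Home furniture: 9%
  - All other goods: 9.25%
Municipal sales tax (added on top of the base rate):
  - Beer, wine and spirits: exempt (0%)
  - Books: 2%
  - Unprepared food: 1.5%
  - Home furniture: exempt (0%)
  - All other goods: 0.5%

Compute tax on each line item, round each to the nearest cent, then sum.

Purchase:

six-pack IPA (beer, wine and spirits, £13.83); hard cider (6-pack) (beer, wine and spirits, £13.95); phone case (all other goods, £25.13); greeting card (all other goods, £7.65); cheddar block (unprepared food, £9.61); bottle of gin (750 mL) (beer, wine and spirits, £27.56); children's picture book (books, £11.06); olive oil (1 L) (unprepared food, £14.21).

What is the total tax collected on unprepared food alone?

Cheddar block £9.61: unprepared food → 0% + 1.5% municipal = 1.5% → £0.14
Olive oil (1 L) £14.21: unprepared food → 0% + 1.5% municipal = 1.5% → £0.21
Tax on unprepared food = £0.14 + £0.21 = £0.35

£0.35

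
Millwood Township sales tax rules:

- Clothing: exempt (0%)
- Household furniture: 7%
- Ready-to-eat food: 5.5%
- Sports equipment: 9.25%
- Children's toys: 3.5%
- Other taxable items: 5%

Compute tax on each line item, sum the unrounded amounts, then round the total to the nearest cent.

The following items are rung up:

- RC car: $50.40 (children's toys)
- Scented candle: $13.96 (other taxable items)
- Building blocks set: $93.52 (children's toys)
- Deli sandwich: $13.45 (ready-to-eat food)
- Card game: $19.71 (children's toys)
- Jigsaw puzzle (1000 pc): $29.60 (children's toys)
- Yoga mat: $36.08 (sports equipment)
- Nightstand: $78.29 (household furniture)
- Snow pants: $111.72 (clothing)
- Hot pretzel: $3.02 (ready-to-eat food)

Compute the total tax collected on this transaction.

$17.18

RC car $50.40: children's toys → 3.5% → $1.764
Scented candle $13.96: other taxable items → 5% → $0.698
Building blocks set $93.52: children's toys → 3.5% → $3.2732
Deli sandwich $13.45: ready-to-eat food → 5.5% → $0.73975
Card game $19.71: children's toys → 3.5% → $0.68985
Jigsaw puzzle (1000 pc) $29.60: children's toys → 3.5% → $1.036
Yoga mat $36.08: sports equipment → 9.25% → $3.3374
Nightstand $78.29: household furniture → 7% → $5.4803
Snow pants $111.72: clothing → 0% → $0.00
Hot pretzel $3.02: ready-to-eat food → 5.5% → $0.1661
Unrounded tax sum = $17.1846 → $17.18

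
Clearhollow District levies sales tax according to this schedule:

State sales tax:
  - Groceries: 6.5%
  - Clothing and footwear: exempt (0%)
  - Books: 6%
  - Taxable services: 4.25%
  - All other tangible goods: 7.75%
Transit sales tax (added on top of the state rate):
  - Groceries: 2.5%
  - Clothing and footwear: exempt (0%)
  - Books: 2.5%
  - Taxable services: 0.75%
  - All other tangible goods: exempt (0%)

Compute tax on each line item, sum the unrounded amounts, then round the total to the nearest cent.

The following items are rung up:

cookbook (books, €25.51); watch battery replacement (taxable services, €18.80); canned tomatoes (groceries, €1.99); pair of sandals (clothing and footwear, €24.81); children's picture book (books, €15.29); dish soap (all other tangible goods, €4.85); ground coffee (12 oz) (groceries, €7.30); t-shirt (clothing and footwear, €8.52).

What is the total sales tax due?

Cookbook €25.51: books → 6% + 2.5% transit = 8.5% → €2.16835
Watch battery replacement €18.80: taxable services → 4.25% + 0.75% transit = 5% → €0.94
Canned tomatoes €1.99: groceries → 6.5% + 2.5% transit = 9% → €0.1791
Pair of sandals €24.81: clothing and footwear → 0% + 0% transit = 0% → €0.00
Children's picture book €15.29: books → 6% + 2.5% transit = 8.5% → €1.29965
Dish soap €4.85: all other tangible goods → 7.75% + 0% transit = 7.75% → €0.375875
Ground coffee (12 oz) €7.30: groceries → 6.5% + 2.5% transit = 9% → €0.657
T-shirt €8.52: clothing and footwear → 0% + 0% transit = 0% → €0.00
Unrounded tax sum = €5.619975 → €5.62

€5.62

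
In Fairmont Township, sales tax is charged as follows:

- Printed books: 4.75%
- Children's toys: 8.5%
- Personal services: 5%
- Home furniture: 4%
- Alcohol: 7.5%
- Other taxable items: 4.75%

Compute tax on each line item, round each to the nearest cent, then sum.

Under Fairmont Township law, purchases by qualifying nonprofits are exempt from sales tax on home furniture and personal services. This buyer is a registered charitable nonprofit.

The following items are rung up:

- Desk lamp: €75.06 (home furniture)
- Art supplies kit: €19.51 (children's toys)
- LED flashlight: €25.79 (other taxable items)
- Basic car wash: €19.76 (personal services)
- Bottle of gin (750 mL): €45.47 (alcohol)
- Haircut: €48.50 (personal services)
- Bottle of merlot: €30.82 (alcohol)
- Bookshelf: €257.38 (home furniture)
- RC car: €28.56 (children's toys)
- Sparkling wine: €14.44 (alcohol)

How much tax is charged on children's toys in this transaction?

€4.09

Art supplies kit €19.51: children's toys → 8.5% → €1.66
RC car €28.56: children's toys → 8.5% → €2.43
Tax on children's toys = €1.66 + €2.43 = €4.09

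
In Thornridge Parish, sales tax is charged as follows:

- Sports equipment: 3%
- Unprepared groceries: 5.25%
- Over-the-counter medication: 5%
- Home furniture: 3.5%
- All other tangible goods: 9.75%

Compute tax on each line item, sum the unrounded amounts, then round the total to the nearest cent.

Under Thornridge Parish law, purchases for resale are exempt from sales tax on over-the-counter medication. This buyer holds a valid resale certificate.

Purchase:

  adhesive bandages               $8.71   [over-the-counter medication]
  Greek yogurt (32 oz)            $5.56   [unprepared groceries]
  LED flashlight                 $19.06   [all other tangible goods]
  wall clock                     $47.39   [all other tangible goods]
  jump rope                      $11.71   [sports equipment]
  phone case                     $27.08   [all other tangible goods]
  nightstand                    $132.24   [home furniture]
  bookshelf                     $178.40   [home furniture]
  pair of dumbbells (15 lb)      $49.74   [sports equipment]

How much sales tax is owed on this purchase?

$22.13

Adhesive bandages $8.71: over-the-counter medication, buyer-exempt → 0% → $0.00
Greek yogurt (32 oz) $5.56: unprepared groceries → 5.25% → $0.2919
LED flashlight $19.06: all other tangible goods → 9.75% → $1.85835
Wall clock $47.39: all other tangible goods → 9.75% → $4.620525
Jump rope $11.71: sports equipment → 3% → $0.3513
Phone case $27.08: all other tangible goods → 9.75% → $2.6403
Nightstand $132.24: home furniture → 3.5% → $4.6284
Bookshelf $178.40: home furniture → 3.5% → $6.244
Pair of dumbbells (15 lb) $49.74: sports equipment → 3% → $1.4922
Unrounded tax sum = $22.126975 → $22.13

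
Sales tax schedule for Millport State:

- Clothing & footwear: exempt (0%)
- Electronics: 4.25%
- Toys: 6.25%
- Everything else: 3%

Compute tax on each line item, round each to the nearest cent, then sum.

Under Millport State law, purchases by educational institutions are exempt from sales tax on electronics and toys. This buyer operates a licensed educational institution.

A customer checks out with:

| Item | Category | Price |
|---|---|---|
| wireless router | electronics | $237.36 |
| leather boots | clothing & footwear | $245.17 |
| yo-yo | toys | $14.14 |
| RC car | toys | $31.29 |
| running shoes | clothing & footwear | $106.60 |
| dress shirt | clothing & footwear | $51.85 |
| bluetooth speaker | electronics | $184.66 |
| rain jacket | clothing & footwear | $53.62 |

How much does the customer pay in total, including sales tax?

Wireless router $237.36: electronics, buyer-exempt → 0% → $0.00
Leather boots $245.17: clothing & footwear → 0% → $0.00
Yo-yo $14.14: toys, buyer-exempt → 0% → $0.00
RC car $31.29: toys, buyer-exempt → 0% → $0.00
Running shoes $106.60: clothing & footwear → 0% → $0.00
Dress shirt $51.85: clothing & footwear → 0% → $0.00
Bluetooth speaker $184.66: electronics, buyer-exempt → 0% → $0.00
Rain jacket $53.62: clothing & footwear → 0% → $0.00
Subtotal = $924.69; tax = $0.00; total due = $924.69

$924.69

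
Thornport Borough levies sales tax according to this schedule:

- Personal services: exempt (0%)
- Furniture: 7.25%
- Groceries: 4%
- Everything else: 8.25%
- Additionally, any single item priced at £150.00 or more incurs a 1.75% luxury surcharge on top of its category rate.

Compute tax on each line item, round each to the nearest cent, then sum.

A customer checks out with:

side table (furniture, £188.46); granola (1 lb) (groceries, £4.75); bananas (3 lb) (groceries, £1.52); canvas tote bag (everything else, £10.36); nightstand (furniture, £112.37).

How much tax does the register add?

£26.21

Side table £188.46: furniture → 7.25% + 1.75% surcharge = 9% → £16.96
Granola (1 lb) £4.75: groceries → 4% → £0.19
Bananas (3 lb) £1.52: groceries → 4% → £0.06
Canvas tote bag £10.36: everything else → 8.25% → £0.85
Nightstand £112.37: furniture → 7.25% → £8.15
Total tax = £16.96 + £0.19 + £0.06 + £0.85 + £8.15 = £26.21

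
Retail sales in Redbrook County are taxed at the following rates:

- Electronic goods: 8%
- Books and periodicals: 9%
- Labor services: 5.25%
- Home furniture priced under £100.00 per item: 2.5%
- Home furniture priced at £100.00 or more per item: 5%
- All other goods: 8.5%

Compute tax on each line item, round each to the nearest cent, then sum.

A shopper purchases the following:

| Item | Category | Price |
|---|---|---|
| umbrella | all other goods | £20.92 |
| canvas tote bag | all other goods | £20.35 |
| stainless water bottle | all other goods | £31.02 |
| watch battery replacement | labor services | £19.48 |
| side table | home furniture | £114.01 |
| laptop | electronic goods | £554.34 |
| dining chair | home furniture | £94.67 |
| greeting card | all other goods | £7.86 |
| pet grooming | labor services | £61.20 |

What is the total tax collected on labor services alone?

Watch battery replacement £19.48: labor services → 5.25% → £1.02
Pet grooming £61.20: labor services → 5.25% → £3.21
Tax on labor services = £1.02 + £3.21 = £4.23

£4.23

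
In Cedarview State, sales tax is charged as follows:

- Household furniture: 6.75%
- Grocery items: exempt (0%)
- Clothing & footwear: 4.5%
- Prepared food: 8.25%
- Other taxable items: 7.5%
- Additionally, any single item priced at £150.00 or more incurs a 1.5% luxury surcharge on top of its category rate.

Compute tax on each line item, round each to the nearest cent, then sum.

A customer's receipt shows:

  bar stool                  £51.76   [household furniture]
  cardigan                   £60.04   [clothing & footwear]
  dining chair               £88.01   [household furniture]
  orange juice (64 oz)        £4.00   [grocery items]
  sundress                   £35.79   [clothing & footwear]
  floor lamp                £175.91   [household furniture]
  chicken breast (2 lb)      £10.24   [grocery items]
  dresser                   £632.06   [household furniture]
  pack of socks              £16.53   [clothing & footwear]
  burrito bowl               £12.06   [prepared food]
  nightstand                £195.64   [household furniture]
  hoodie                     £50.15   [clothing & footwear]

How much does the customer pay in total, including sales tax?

£1432.71

Bar stool £51.76: household furniture → 6.75% → £3.49
Cardigan £60.04: clothing & footwear → 4.5% → £2.70
Dining chair £88.01: household furniture → 6.75% → £5.94
Orange juice (64 oz) £4.00: grocery items → 0% → £0.00
Sundress £35.79: clothing & footwear → 4.5% → £1.61
Floor lamp £175.91: household furniture → 6.75% + 1.5% surcharge = 8.25% → £14.51
Chicken breast (2 lb) £10.24: grocery items → 0% → £0.00
Dresser £632.06: household furniture → 6.75% + 1.5% surcharge = 8.25% → £52.14
Pack of socks £16.53: clothing & footwear → 4.5% → £0.74
Burrito bowl £12.06: prepared food → 8.25% → £0.99
Nightstand £195.64: household furniture → 6.75% + 1.5% surcharge = 8.25% → £16.14
Hoodie £50.15: clothing & footwear → 4.5% → £2.26
Subtotal = £1332.19; tax = £100.52; total due = £1432.71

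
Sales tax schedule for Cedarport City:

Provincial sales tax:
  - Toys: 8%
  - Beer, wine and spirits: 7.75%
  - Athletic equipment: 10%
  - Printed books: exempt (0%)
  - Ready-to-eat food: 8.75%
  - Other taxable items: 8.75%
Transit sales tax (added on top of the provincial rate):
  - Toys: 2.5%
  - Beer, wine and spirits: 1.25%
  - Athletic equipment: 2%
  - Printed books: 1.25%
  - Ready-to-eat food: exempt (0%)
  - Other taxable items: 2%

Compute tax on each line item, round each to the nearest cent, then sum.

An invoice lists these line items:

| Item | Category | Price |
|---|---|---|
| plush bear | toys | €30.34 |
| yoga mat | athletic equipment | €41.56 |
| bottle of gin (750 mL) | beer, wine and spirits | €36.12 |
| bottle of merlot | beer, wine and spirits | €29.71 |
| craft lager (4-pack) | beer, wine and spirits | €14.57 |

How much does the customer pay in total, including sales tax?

€167.71

Plush bear €30.34: toys → 8% + 2.5% transit = 10.5% → €3.19
Yoga mat €41.56: athletic equipment → 10% + 2% transit = 12% → €4.99
Bottle of gin (750 mL) €36.12: beer, wine and spirits → 7.75% + 1.25% transit = 9% → €3.25
Bottle of merlot €29.71: beer, wine and spirits → 7.75% + 1.25% transit = 9% → €2.67
Craft lager (4-pack) €14.57: beer, wine and spirits → 7.75% + 1.25% transit = 9% → €1.31
Subtotal = €152.30; tax = €15.41; total due = €167.71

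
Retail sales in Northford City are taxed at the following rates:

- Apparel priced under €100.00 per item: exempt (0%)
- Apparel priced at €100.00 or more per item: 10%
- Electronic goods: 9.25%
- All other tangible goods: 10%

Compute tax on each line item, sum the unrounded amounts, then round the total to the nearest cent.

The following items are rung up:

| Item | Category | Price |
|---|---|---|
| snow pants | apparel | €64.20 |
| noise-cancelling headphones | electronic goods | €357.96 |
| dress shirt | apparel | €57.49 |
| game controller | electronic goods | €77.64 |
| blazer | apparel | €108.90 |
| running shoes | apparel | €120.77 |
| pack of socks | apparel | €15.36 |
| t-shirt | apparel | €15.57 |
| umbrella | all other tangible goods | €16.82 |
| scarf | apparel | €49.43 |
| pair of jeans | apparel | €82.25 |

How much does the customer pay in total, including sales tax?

€1031.33

Snow pants €64.20: apparel, under €100.00 → 0% → €0.00
Noise-cancelling headphones €357.96: electronic goods → 9.25% → €33.1113
Dress shirt €57.49: apparel, under €100.00 → 0% → €0.00
Game controller €77.64: electronic goods → 9.25% → €7.1817
Blazer €108.90: apparel, €100.00 or more → 10% → €10.89
Running shoes €120.77: apparel, €100.00 or more → 10% → €12.077
Pack of socks €15.36: apparel, under €100.00 → 0% → €0.00
T-shirt €15.57: apparel, under €100.00 → 0% → €0.00
Umbrella €16.82: all other tangible goods → 10% → €1.682
Scarf €49.43: apparel, under €100.00 → 0% → €0.00
Pair of jeans €82.25: apparel, under €100.00 → 0% → €0.00
Subtotal = €966.39; unrounded tax = €64.942 → €64.94; total due = €1031.33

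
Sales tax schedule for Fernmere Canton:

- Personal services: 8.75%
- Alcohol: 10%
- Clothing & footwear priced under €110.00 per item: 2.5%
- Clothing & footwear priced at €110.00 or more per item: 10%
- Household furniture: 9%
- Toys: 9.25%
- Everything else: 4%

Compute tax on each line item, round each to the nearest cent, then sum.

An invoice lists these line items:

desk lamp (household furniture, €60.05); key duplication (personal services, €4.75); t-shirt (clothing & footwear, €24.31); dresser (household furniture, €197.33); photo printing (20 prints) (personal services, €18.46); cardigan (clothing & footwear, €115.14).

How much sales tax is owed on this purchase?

Desk lamp €60.05: household furniture → 9% → €5.40
Key duplication €4.75: personal services → 8.75% → €0.42
T-shirt €24.31: clothing & footwear, under €110.00 → 2.5% → €0.61
Dresser €197.33: household furniture → 9% → €17.76
Photo printing (20 prints) €18.46: personal services → 8.75% → €1.62
Cardigan €115.14: clothing & footwear, €110.00 or more → 10% → €11.51
Total tax = €5.40 + €0.42 + €0.61 + €17.76 + €1.62 + €11.51 = €37.32

€37.32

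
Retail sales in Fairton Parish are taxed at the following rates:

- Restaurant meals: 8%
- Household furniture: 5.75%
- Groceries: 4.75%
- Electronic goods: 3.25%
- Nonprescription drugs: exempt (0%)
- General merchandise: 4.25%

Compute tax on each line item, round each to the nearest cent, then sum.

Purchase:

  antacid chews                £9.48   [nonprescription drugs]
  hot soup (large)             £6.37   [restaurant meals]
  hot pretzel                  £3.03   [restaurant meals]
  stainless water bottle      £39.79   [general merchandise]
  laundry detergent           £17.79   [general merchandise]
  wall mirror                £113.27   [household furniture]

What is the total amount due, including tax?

Antacid chews £9.48: nonprescription drugs → 0% → £0.00
Hot soup (large) £6.37: restaurant meals → 8% → £0.51
Hot pretzel £3.03: restaurant meals → 8% → £0.24
Stainless water bottle £39.79: general merchandise → 4.25% → £1.69
Laundry detergent £17.79: general merchandise → 4.25% → £0.76
Wall mirror £113.27: household furniture → 5.75% → £6.51
Subtotal = £189.73; tax = £9.71; total due = £199.44

£199.44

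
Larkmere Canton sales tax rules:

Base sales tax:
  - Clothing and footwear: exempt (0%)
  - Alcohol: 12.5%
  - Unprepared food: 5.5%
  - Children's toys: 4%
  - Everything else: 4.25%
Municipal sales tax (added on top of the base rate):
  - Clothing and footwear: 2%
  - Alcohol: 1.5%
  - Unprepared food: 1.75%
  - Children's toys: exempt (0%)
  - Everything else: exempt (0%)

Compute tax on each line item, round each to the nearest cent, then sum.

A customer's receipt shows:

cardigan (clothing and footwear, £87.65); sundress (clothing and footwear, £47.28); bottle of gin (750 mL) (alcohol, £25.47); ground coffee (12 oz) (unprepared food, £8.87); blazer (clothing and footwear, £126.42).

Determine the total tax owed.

£9.44

Cardigan £87.65: clothing and footwear → 0% + 2% municipal = 2% → £1.75
Sundress £47.28: clothing and footwear → 0% + 2% municipal = 2% → £0.95
Bottle of gin (750 mL) £25.47: alcohol → 12.5% + 1.5% municipal = 14% → £3.57
Ground coffee (12 oz) £8.87: unprepared food → 5.5% + 1.75% municipal = 7.25% → £0.64
Blazer £126.42: clothing and footwear → 0% + 2% municipal = 2% → £2.53
Total tax = £1.75 + £0.95 + £3.57 + £0.64 + £2.53 = £9.44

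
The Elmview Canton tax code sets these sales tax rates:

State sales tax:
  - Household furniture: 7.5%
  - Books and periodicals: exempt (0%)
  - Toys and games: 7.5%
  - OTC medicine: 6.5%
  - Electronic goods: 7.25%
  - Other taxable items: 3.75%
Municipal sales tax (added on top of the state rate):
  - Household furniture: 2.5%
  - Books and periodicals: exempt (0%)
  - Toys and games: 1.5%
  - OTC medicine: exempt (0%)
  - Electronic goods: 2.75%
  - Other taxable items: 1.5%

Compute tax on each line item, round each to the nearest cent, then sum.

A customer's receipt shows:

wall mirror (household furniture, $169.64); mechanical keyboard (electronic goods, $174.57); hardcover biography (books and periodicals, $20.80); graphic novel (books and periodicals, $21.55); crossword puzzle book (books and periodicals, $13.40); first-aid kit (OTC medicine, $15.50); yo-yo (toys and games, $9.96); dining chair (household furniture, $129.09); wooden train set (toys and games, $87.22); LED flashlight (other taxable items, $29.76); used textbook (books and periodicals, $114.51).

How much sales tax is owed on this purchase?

Wall mirror $169.64: household furniture → 7.5% + 2.5% municipal = 10% → $16.96
Mechanical keyboard $174.57: electronic goods → 7.25% + 2.75% municipal = 10% → $17.46
Hardcover biography $20.80: books and periodicals → 0% + 0% municipal = 0% → $0.00
Graphic novel $21.55: books and periodicals → 0% + 0% municipal = 0% → $0.00
Crossword puzzle book $13.40: books and periodicals → 0% + 0% municipal = 0% → $0.00
First-aid kit $15.50: OTC medicine → 6.5% + 0% municipal = 6.5% → $1.01
Yo-yo $9.96: toys and games → 7.5% + 1.5% municipal = 9% → $0.90
Dining chair $129.09: household furniture → 7.5% + 2.5% municipal = 10% → $12.91
Wooden train set $87.22: toys and games → 7.5% + 1.5% municipal = 9% → $7.85
LED flashlight $29.76: other taxable items → 3.75% + 1.5% municipal = 5.25% → $1.56
Used textbook $114.51: books and periodicals → 0% + 0% municipal = 0% → $0.00
Total tax = $16.96 + $17.46 + $1.01 + $0.90 + $12.91 + $7.85 + $1.56 = $58.65

$58.65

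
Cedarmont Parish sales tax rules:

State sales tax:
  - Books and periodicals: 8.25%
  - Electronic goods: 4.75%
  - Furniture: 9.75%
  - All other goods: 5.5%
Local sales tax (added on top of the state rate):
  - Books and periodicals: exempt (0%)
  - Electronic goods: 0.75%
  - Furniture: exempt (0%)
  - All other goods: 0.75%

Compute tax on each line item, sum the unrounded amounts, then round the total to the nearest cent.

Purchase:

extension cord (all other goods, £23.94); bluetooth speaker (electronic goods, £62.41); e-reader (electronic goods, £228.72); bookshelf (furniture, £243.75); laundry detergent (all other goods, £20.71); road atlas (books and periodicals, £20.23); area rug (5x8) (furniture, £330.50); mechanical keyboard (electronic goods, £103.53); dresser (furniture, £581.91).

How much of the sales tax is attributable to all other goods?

£2.79

Extension cord £23.94: all other goods → 5.5% + 0.75% local = 6.25% → £1.49625
Laundry detergent £20.71: all other goods → 5.5% + 0.75% local = 6.25% → £1.294375
Tax on all other goods: unrounded sum = £2.790625 → £2.79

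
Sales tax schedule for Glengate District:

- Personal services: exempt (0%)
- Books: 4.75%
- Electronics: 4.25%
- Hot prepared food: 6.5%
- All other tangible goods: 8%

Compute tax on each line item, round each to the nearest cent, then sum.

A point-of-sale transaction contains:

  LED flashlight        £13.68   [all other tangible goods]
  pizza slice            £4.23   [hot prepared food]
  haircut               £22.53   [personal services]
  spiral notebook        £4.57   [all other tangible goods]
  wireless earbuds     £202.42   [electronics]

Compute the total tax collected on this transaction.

LED flashlight £13.68: all other tangible goods → 8% → £1.09
Pizza slice £4.23: hot prepared food → 6.5% → £0.27
Haircut £22.53: personal services → 0% → £0.00
Spiral notebook £4.57: all other tangible goods → 8% → £0.37
Wireless earbuds £202.42: electronics → 4.25% → £8.60
Total tax = £1.09 + £0.27 + £0.37 + £8.60 = £10.33

£10.33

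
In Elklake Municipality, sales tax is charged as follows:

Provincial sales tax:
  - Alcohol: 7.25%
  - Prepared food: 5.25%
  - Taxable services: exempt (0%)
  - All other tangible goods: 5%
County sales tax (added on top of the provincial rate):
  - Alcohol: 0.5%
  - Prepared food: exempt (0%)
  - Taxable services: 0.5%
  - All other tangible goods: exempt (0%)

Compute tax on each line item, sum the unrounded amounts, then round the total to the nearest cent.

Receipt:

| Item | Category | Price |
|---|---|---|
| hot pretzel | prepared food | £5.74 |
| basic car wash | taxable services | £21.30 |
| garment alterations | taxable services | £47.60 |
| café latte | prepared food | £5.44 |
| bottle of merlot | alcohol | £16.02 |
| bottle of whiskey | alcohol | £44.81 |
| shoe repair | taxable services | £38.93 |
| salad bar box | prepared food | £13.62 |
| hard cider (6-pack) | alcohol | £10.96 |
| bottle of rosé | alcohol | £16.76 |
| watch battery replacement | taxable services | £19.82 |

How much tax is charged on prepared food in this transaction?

£1.30

Hot pretzel £5.74: prepared food → 5.25% + 0% county = 5.25% → £0.30135
Café latte £5.44: prepared food → 5.25% + 0% county = 5.25% → £0.2856
Salad bar box £13.62: prepared food → 5.25% + 0% county = 5.25% → £0.71505
Tax on prepared food: unrounded sum = £1.302 → £1.30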